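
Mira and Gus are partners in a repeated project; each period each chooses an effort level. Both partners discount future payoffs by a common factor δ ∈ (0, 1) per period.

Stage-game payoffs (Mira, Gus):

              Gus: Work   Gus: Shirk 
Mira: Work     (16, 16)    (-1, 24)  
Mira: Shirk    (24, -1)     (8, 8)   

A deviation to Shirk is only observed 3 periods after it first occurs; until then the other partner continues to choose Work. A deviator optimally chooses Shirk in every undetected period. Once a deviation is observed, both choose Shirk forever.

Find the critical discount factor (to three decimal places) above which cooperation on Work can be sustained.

0.794

Deviating for the 3 undetected periods gains 24−16 = 8 per period over cooperation, then loses 16−8 = 8 per period forever once punishment starts.
Gain: 8(1 + δ + … + δ^2); loss: 8·δ^3/(1−δ).
No profitable deviation ⇔ 8(1−δ^3) ≤ 8·δ^3, i.e. δ^3 ≥ 8/(8+8) = 1/2.
Hence δ ≥ (1/2)^(1/3) ≈ 0.794.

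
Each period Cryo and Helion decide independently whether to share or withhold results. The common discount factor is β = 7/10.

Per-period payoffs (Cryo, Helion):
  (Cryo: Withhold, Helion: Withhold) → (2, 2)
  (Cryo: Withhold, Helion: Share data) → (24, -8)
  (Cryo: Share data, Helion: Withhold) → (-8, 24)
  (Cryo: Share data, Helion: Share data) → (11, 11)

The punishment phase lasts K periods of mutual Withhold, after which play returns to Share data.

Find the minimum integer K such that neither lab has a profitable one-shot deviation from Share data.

3

No profitable deviation requires (11−2)(β+…+β^K) ≥ 24−11, i.e. β+…+β^K ≥ 13/9 ≈ 1.4444.
With β = 7/10, the partial sums are K=1: 0.7000, K=2: 1.1900, K=3: 1.5330.
K = 3 is the first length at which the sum reaches 1.4444.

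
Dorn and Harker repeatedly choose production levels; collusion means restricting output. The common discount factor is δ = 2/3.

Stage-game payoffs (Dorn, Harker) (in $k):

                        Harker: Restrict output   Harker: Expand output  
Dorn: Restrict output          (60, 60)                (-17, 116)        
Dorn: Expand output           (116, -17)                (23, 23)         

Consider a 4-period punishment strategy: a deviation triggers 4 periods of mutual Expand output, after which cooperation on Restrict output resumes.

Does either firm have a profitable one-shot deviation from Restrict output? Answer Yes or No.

Comparing payoff streams over the 5 periods until play realigns: cooperate → 60(1+δ+…+δ^4); deviate → 116 + 23(δ+…+δ^4).
Cooperation is sustained iff (60−23)(δ+…+δ^4) ≥ 116−60.
δ+…+δ^4 = 2/3·(1−(2/3)^4)/(1−2/3) = 1.6049, and (116−60)/(60−23) = 1.5135.
1.6049 ≥ 1.5135, so cooperation is sustainable.

No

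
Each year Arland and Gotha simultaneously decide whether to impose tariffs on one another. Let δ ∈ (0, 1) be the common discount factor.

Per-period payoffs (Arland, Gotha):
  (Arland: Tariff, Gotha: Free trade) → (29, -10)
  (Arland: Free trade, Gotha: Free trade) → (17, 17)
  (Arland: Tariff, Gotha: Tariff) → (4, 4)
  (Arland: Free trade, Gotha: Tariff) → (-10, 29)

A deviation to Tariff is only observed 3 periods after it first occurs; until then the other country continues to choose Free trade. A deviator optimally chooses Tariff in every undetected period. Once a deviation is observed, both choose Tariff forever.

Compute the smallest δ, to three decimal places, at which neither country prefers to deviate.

0.783

Deviating for the 3 undetected periods gains 29−17 = 12 per period over cooperation, then loses 17−4 = 13 per period forever once punishment starts.
Gain: 12(1 + δ + … + δ^2); loss: 13·δ^3/(1−δ).
No profitable deviation ⇔ 12(1−δ^3) ≤ 13·δ^3, i.e. δ^3 ≥ 12/(12+13) = 12/25.
Hence δ ≥ (12/25)^(1/3) ≈ 0.783.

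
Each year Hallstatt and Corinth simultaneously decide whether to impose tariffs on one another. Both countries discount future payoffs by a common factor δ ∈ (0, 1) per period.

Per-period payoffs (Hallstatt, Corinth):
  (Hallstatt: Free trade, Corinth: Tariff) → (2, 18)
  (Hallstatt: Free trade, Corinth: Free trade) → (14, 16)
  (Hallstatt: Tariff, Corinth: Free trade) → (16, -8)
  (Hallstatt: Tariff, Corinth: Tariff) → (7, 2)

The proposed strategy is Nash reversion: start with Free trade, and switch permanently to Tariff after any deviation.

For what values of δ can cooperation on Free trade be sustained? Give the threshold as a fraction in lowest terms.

For Hallstatt: deviation gain 16−14 = 2, per-period punishment loss 14−7 = 7. IC gives δ ≥ 2/9.
For Corinth: gain 2, loss 14 per period, so δ ≥ 2/16 = 1/8.
The tighter constraint is Hallstatt's, so cooperation needs δ ≥ 2/9.

2/9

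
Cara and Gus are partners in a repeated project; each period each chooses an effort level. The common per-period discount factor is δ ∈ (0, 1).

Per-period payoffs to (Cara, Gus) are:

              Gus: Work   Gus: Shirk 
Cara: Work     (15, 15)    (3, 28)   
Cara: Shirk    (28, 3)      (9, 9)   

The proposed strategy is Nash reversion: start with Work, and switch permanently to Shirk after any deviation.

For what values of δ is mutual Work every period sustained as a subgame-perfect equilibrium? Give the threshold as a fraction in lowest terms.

13/19

Cooperation forever yields 15 each period: 15/(1−δ).
Deviating yields 28 once, then 9 forever: 28 + 9δ/(1−δ).
No profitable deviation requires 15/(1−δ) ≥ 28 + 9δ/(1−δ).
Multiplying by (1−δ): 15 ≥ 28(1−δ) + 9δ = 28 − 19δ.
So 19δ ≥ 13, i.e. δ ≥ 13/19.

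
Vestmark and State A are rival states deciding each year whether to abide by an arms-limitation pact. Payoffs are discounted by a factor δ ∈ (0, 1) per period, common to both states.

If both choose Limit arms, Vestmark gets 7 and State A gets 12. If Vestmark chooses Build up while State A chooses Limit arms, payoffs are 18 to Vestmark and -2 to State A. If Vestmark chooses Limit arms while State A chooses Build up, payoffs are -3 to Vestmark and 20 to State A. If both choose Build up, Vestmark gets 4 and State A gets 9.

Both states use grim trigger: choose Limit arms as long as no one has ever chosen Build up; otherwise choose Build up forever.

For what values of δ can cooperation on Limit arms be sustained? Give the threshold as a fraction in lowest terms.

11/14

For Vestmark: deviation gain 18−7 = 11, per-period punishment loss 7−4 = 3. IC gives δ ≥ 11/14.
For State A: gain 8, loss 3 per period, so δ ≥ 8/11.
The tighter constraint is Vestmark's, so cooperation needs δ ≥ 11/14.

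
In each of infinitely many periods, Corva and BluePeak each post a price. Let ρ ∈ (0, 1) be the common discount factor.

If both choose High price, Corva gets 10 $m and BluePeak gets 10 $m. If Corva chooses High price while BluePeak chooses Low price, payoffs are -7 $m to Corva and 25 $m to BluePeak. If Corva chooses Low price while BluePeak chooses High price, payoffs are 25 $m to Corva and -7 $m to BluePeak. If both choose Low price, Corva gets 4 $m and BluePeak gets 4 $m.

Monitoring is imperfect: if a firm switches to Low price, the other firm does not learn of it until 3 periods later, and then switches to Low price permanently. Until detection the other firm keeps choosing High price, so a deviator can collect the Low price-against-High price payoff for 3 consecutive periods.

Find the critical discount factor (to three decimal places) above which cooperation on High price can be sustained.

The best deviation is to choose Low price for all 3 undetected periods, earning 25 each, then 4 forever once detected.
Deviation value: 25(1−ρ^3)/(1−ρ) + 4ρ^3/(1−ρ); cooperation value: 10/(1−ρ).
IC: 10 ≥ 25(1−ρ^3) + 4ρ^3 = 25 − 21ρ^3.
So ρ^3 ≥ 15/21 = 5/7, giving ρ ≥ (5/7)^(1/3) ≈ 0.894.

0.894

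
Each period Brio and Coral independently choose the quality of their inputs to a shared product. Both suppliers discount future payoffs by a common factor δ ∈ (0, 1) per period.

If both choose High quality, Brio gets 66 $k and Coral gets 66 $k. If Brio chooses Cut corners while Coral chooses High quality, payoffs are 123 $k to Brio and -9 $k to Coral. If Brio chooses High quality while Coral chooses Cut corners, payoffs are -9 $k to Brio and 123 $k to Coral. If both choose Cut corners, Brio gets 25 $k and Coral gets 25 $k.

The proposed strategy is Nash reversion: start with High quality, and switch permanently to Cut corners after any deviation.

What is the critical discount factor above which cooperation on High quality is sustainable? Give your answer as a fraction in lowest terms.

One-period gain from deviating is 123 − 66 = 57. The loss is 66 − 25 = 41 in every subsequent period, with present value 41·δ/(1−δ).
Deviation is unprofitable when 41·δ/(1−δ) ≥ 57, i.e. δ/(1−δ) ≥ 57/41.
Equivalently δ ≥ 57/(57+41) = 57/98.

57/98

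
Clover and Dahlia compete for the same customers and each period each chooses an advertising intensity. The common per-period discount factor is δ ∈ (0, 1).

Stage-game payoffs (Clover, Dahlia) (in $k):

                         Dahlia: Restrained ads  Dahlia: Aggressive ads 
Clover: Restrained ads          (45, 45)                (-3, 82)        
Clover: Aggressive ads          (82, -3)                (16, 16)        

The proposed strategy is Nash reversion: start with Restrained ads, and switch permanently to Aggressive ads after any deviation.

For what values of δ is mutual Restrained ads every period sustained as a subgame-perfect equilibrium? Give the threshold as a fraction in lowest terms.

37/66

Under grim trigger the critical discount factor is (T−C)/(T−P) with T = 82, C = 45, P = 16.
δ* = (82−45)/(82−16) = 37/66.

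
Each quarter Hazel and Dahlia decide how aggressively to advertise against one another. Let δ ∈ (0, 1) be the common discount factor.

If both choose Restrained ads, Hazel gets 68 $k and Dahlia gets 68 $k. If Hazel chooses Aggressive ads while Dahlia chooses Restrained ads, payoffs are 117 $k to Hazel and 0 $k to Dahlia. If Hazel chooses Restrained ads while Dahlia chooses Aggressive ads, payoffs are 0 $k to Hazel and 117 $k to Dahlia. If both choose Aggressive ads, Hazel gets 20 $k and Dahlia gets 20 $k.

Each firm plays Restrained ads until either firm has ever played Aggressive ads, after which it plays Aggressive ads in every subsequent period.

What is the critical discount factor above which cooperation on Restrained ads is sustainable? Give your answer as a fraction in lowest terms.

49/97

Cooperation forever yields 68 each period: 68/(1−δ).
Deviating yields 117 once, then 20 forever: 117 + 20δ/(1−δ).
No profitable deviation requires 68/(1−δ) ≥ 117 + 20δ/(1−δ).
Multiplying by (1−δ): 68 ≥ 117(1−δ) + 20δ = 117 − 97δ.
So 97δ ≥ 49, i.e. δ ≥ 49/97.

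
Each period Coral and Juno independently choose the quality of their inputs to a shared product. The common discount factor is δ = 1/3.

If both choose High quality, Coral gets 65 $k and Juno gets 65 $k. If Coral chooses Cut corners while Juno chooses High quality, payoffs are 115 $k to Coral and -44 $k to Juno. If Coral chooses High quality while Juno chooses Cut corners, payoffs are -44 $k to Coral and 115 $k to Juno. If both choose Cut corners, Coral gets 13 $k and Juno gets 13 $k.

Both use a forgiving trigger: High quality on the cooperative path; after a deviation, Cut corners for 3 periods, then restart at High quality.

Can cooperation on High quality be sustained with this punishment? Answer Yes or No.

Comparing payoff streams over the 4 periods until play realigns: cooperate → 65(1+δ+…+δ^3); deviate → 115 + 13(δ+…+δ^3).
Cooperation is sustained iff (65−13)(δ+…+δ^3) ≥ 115−65.
δ+…+δ^3 = 1/3·(1−(1/3)^3)/(1−1/3) = 0.4815, and (115−65)/(65−13) = 0.9615.
0.4815 < 0.9615, so cooperation is not sustainable.

No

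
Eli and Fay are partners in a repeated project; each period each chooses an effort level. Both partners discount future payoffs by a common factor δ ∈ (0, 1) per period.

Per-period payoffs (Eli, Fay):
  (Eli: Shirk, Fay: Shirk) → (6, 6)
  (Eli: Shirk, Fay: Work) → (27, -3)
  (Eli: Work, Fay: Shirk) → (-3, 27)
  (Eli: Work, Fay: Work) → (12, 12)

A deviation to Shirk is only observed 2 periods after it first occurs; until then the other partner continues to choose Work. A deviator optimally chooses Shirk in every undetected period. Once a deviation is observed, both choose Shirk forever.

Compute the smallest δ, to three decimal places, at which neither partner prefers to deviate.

0.845

A deviator earns 27 for 2 periods, then 6 forever; cooperating earns 12 forever. Multiplying the IC by (1−δ):
12 ≥ 27(1−δ^2) + 6δ^2, so 21·δ^2 ≥ 15 and δ^2 ≥ 5/7.
δ ≥ (5/7)^(1/2) ≈ 0.845.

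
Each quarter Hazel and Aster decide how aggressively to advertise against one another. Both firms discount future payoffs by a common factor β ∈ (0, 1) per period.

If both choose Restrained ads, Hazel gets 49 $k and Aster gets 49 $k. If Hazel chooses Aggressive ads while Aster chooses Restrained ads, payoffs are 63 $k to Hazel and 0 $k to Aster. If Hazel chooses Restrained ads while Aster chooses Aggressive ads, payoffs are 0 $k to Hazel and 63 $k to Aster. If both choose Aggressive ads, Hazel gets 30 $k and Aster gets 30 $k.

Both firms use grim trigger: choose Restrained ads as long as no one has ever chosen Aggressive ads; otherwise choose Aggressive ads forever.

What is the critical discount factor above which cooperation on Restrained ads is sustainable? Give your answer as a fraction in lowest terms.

49/(1−β) ≥ 63 + 30β/(1−β)
49 ≥ 63 − 33β
β ≥ 14/33.

14/33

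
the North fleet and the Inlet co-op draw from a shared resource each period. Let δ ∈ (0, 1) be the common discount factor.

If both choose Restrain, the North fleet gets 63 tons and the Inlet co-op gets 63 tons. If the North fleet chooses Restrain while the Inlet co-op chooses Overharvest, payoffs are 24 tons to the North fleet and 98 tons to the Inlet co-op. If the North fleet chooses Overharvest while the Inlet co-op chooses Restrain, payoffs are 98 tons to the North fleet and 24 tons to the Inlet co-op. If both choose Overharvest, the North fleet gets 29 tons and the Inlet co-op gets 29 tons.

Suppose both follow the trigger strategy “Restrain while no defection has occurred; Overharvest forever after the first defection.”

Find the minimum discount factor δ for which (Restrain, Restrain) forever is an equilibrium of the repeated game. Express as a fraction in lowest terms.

One-period gain from deviating is 98 − 63 = 35. The loss is 63 − 29 = 34 in every subsequent period, with present value 34·δ/(1−δ).
Deviation is unprofitable when 34·δ/(1−δ) ≥ 35, i.e. δ/(1−δ) ≥ 35/34.
Equivalently δ ≥ 35/(35+34) = 35/69.

35/69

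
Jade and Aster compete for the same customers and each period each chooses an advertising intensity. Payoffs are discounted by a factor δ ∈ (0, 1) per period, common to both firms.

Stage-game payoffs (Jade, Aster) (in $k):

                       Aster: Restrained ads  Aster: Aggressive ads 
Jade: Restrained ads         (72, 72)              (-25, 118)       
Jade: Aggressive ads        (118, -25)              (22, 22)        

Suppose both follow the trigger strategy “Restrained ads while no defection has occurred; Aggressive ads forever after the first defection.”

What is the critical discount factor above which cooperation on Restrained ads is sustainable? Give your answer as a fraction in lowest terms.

23/48

Cooperation forever yields 72 each period: 72/(1−δ).
Deviating yields 118 once, then 22 forever: 118 + 22δ/(1−δ).
No profitable deviation requires 72/(1−δ) ≥ 118 + 22δ/(1−δ).
Multiplying by (1−δ): 72 ≥ 118(1−δ) + 22δ = 118 − 96δ.
So 96δ ≥ 46, i.e. δ ≥ 46/96 = 23/48.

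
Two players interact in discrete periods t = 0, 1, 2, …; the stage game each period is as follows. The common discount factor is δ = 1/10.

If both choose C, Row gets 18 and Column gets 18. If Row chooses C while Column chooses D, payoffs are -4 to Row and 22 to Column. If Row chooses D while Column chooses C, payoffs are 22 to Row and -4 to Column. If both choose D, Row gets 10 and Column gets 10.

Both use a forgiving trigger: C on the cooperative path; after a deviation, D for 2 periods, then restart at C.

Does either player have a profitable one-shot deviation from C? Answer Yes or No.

Yes

A one-shot deviation gives 22 now, then 10 for 2 periods, then back to 18.
Gain from deviating: (22−18) today; loss: (18−10) in each of the next 2 periods.
No-deviation condition: (18−10)(δ+…+δ^2) ≥ 22−18, i.e. δ+…+δ^2 ≥ 1/2.
At δ = 1/10: δ+…+δ^2 = 0.1100 < 0.5000.
So cooperation is not sustainable.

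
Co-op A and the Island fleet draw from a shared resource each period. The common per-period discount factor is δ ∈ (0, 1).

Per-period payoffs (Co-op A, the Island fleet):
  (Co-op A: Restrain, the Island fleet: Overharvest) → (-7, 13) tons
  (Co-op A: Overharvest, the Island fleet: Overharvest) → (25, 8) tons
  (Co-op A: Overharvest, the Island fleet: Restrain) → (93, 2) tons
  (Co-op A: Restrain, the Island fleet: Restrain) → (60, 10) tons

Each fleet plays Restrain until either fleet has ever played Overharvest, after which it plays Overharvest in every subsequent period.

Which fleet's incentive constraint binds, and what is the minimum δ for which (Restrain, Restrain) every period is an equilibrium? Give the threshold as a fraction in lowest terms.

Co-op A: cooperation gives 60 each period; deviation gives 93 once then 25 forever.
  60/(1−δ) ≥ 93 + 25δ/(1−δ) ⇒ δ ≥ 33/68.
the Island fleet: cooperation gives 10 each period; deviation gives 13 once then 8 forever.
  δ ≥ 3/5.
Both must hold, so the binding constraint is the Island fleet's: δ ≥ 3/5.

the Island fleet; δ ≥ 3/5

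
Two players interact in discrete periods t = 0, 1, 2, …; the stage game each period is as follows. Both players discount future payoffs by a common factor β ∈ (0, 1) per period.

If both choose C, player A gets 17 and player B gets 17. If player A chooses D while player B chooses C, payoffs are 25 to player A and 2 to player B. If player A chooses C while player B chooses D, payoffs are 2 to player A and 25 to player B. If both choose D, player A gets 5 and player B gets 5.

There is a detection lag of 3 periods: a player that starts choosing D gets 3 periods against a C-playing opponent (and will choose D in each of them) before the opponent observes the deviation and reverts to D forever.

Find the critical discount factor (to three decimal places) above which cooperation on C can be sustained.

0.737

The best deviation is to choose D for all 3 undetected periods, earning 25 each, then 5 forever once detected.
Deviation value: 25(1−β^3)/(1−β) + 5β^3/(1−β); cooperation value: 17/(1−β).
IC: 17 ≥ 25(1−β^3) + 5β^3 = 25 − 20β^3.
So β^3 ≥ 8/20 = 2/5, giving β ≥ (2/5)^(1/3) ≈ 0.737.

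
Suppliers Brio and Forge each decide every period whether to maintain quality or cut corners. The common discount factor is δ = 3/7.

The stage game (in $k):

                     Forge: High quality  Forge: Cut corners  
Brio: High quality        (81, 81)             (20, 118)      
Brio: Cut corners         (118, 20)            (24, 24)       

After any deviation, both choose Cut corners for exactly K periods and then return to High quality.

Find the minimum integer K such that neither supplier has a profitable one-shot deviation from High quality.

No profitable deviation requires (81−24)(δ+…+δ^K) ≥ 118−81, i.e. δ+…+δ^K ≥ 37/57 ≈ 0.6491.
With δ = 3/7, the partial sums are K=1: 0.4286, K=2: 0.6122, K=3: 0.6910.
K = 3 is the first length at which the sum reaches 0.6491.

3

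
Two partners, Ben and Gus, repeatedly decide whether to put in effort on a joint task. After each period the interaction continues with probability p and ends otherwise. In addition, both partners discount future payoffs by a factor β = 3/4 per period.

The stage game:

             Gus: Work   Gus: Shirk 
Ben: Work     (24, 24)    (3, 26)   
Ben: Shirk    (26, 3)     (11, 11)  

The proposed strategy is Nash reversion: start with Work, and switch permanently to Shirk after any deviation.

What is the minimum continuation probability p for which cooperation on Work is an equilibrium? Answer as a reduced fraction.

Expected continuation weight on next period's payoff is β·p = 3/4·p, which plays the role of the discount factor.
Cooperation requires 3/4·p ≥ (26−24)/(26−11) = 2/15, hence p ≥ 8/45.

8/45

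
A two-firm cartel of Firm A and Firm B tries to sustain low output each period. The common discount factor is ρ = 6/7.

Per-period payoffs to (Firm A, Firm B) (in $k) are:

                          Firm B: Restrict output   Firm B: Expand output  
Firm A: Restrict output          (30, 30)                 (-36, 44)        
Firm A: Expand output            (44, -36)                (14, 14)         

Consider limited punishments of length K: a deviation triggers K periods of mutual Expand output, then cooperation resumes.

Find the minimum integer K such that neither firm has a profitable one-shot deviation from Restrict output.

2

Need Σ_{k=1}^{K} ρ^k ≥ (44−30)/(30−14) = 0.8750 at ρ = 6/7.
At K = 1 the sum is 0.8571 < 0.8750; at K = 2 it is 1.5918 ≥ 0.8750.
So the minimum punishment length is K = 2.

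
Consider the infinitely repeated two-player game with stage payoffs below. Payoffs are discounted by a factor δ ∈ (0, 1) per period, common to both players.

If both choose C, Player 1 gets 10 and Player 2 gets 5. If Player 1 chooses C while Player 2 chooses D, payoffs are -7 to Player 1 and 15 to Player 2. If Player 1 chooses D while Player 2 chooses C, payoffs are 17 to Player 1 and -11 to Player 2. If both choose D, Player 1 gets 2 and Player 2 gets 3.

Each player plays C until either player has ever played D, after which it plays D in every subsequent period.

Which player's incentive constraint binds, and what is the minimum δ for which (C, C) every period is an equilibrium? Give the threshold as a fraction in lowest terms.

Player 1: cooperation gives 10 each period; deviation gives 17 once then 2 forever.
  10/(1−δ) ≥ 17 + 2δ/(1−δ) ⇒ δ ≥ 7/15.
Player 2: cooperation gives 5 each period; deviation gives 15 once then 3 forever.
  δ ≥ 10/12 = 5/6.
Both must hold, so the binding constraint is Player 2's: δ ≥ 5/6.

Player 2; δ ≥ 5/6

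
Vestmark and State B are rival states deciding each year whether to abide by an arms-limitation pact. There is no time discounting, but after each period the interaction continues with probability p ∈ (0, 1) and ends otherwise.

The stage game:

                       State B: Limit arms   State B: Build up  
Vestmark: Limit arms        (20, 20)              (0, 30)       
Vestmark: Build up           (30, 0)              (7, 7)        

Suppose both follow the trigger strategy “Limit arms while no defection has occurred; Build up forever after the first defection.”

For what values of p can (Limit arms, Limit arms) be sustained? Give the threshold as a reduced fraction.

10/23

With no time discounting, the continuation probability p plays the role of the discount factor.
Grim-trigger IC: 20/(1−p) ≥ 30 + 7p/(1−p) ⇒ p ≥ (30−20)/(30−7) = 10/23.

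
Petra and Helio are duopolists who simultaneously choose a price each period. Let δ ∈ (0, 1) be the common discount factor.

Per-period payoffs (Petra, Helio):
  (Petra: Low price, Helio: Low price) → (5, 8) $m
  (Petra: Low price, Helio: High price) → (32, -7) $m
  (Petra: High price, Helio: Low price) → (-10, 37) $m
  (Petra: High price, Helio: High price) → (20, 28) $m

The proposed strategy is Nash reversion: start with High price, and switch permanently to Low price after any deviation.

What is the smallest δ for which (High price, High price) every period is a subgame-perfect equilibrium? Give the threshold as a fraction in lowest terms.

4/9

Petra's threshold: (32−20)/(32−5) = 4/9.
Helio's threshold: (37−28)/(37−8) = 9/29.
4/9 > 9/29, so Petra binds and δ* = 4/9.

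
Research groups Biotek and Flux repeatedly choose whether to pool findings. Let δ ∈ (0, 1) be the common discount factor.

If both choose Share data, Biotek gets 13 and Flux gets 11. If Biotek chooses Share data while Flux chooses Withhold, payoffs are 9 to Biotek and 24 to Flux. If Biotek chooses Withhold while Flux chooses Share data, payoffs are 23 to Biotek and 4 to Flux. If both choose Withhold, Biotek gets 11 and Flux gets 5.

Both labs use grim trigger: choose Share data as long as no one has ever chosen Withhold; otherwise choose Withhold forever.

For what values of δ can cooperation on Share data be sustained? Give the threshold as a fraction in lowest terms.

Biotek: cooperation gives 13 each period; deviation gives 23 once then 11 forever.
  13/(1−δ) ≥ 23 + 11δ/(1−δ) ⇒ δ ≥ 10/12 = 5/6.
Flux: cooperation gives 11 each period; deviation gives 24 once then 5 forever.
  δ ≥ 13/19.
Both must hold, so the binding constraint is Biotek's: δ ≥ 5/6.

5/6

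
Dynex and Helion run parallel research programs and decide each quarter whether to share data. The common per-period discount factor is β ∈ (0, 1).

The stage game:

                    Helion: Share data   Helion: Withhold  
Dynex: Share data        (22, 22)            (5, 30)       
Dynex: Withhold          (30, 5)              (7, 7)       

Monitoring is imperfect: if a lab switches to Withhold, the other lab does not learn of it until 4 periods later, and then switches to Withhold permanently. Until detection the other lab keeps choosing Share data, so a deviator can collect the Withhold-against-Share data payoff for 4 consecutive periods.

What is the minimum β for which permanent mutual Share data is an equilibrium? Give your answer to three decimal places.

A deviator earns 30 for 4 periods, then 7 forever; cooperating earns 22 forever. Multiplying the IC by (1−β):
22 ≥ 30(1−β^4) + 7β^4, so 23·β^4 ≥ 8 and β^4 ≥ 8/23.
β ≥ (8/23)^(1/4) ≈ 0.768.

0.768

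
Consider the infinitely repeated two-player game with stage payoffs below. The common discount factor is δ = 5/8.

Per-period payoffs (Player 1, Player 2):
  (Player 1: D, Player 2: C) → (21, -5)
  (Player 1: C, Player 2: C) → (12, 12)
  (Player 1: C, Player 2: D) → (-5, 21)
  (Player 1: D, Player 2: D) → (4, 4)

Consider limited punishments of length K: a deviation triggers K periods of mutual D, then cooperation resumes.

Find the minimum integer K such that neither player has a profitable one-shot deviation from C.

IC: δ(1−δ^K)/(1−δ) ≥ (21−12)/(12−4) = 9/8.
With δ = 5/8: need 1 − δ^K ≥ 9/8·(1−5/8)/(5/8), i.e. δ^K ≤ 0.3250.
Since (5/8)^2 = 0.3906 and (5/8)^3 = 0.2441, the smallest such K is 3.

3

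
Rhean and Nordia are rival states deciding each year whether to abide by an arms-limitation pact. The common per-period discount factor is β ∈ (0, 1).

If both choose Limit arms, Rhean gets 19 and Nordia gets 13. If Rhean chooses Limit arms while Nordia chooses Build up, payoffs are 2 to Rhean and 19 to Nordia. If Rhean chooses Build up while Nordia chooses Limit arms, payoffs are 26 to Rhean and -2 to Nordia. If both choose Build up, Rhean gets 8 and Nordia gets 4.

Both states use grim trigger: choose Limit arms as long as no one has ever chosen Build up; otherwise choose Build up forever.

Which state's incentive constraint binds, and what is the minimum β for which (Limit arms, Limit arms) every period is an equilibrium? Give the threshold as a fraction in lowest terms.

Nordia; β ≥ 2/5

Rhean's threshold: (26−19)/(26−8) = 7/18.
Nordia's threshold: (19−13)/(19−4) = 2/5.
7/18 < 2/5, so Nordia binds and β* = 2/5.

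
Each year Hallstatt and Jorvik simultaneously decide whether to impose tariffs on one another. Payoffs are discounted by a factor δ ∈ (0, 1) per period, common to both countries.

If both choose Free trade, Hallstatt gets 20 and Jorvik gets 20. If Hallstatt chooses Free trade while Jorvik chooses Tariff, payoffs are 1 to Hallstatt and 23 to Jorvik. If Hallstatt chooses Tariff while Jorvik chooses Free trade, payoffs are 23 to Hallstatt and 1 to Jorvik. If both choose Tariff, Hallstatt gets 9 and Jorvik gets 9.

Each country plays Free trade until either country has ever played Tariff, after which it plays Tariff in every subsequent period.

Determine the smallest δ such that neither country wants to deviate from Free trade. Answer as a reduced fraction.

3/14

20/(1−δ) ≥ 23 + 9δ/(1−δ)
20 ≥ 23 − 14δ
δ ≥ 3/14.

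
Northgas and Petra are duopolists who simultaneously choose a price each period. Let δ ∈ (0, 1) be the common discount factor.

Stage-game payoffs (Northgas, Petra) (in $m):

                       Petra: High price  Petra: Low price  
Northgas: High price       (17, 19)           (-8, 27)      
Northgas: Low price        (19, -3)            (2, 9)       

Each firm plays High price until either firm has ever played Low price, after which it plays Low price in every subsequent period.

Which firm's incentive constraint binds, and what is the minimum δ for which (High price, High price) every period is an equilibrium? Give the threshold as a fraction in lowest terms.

Northgas: cooperation gives 17 each period; deviation gives 19 once then 2 forever.
  17/(1−δ) ≥ 19 + 2δ/(1−δ) ⇒ δ ≥ 2/17.
Petra: cooperation gives 19 each period; deviation gives 27 once then 9 forever.
  δ ≥ 8/18 = 4/9.
Both must hold, so the binding constraint is Petra's: δ ≥ 4/9.

Petra; δ ≥ 4/9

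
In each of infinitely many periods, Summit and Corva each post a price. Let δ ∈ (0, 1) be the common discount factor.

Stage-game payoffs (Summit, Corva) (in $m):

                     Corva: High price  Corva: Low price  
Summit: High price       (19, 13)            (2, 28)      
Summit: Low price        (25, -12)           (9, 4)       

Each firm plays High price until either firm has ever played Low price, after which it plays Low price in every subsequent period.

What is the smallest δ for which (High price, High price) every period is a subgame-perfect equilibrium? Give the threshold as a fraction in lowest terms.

5/8

Summit's threshold: (25−19)/(25−9) = 3/8.
Corva's threshold: (28−13)/(28−4) = 5/8.
3/8 < 5/8, so Corva binds and δ* = 5/8.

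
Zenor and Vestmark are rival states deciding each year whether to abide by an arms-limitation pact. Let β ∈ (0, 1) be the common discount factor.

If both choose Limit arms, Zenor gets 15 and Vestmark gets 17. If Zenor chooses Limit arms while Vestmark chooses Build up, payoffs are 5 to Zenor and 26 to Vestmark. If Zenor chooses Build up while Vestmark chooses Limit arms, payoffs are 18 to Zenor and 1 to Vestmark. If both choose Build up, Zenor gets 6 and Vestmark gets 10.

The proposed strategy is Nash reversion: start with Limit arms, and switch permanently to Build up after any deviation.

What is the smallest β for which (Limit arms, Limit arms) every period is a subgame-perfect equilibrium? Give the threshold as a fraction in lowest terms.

Zenor's threshold: (18−15)/(18−6) = 1/4.
Vestmark's threshold: (26−17)/(26−10) = 9/16.
1/4 < 9/16, so Vestmark binds and β* = 9/16.

9/16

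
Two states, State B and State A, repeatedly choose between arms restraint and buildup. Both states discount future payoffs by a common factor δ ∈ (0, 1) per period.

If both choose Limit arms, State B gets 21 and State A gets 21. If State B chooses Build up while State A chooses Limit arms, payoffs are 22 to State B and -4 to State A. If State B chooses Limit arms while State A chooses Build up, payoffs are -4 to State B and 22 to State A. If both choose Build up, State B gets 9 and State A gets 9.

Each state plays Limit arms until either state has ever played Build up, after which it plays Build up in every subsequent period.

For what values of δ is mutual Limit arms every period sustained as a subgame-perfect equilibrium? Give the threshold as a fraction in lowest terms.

21/(1−δ) ≥ 22 + 9δ/(1−δ)
21 ≥ 22 − 13δ
δ ≥ 1/13.

1/13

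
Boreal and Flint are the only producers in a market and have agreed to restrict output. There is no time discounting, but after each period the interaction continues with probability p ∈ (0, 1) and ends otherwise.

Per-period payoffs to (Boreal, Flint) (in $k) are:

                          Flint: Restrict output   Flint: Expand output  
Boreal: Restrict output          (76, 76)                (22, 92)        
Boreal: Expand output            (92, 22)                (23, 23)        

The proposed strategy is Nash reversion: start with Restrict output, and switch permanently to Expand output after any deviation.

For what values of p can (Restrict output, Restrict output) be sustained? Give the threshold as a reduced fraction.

16/69

With no time discounting, the continuation probability p plays the role of the discount factor.
Grim-trigger IC: 76/(1−p) ≥ 92 + 23p/(1−p) ⇒ p ≥ (92−76)/(92−23) = 16/69.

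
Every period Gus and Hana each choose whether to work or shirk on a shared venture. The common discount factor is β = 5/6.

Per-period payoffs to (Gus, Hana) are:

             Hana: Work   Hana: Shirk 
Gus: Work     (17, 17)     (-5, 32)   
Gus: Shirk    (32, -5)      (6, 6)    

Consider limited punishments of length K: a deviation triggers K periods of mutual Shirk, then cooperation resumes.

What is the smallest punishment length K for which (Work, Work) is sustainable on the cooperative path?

IC: β(1−β^K)/(1−β) ≥ (32−17)/(17−6) = 15/11.
With β = 5/6: need 1 − β^K ≥ 15/11·(1−5/6)/(5/6), i.e. β^K ≤ 0.7273.
Since (5/6)^1 = 0.8333 and (5/6)^2 = 0.6944, the smallest such K is 2.

2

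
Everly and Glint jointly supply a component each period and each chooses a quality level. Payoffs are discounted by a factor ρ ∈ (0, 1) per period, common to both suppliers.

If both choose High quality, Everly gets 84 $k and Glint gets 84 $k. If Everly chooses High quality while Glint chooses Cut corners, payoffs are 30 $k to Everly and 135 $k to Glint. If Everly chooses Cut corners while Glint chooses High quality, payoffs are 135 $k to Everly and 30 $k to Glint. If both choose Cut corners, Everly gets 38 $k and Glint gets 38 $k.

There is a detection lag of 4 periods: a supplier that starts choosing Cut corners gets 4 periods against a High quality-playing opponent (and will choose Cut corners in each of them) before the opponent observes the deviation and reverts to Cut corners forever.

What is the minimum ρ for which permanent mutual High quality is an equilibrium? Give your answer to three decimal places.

0.852

Deviating for the 4 undetected periods gains 135−84 = 51 per period over cooperation, then loses 84−38 = 46 per period forever once punishment starts.
Gain: 51(1 + ρ + … + ρ^3); loss: 46·ρ^4/(1−ρ).
No profitable deviation ⇔ 51(1−ρ^4) ≤ 46·ρ^4, i.e. ρ^4 ≥ 51/(51+46) = 51/97.
Hence ρ ≥ (51/97)^(1/4) ≈ 0.852.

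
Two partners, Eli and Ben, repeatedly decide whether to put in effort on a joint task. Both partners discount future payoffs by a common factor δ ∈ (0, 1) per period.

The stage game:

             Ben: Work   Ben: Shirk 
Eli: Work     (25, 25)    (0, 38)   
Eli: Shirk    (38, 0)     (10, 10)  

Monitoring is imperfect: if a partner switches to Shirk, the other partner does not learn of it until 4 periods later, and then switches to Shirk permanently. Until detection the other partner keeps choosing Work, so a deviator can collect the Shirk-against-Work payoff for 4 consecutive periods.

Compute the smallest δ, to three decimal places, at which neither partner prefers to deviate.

Deviating for the 4 undetected periods gains 38−25 = 13 per period over cooperation, then loses 25−10 = 15 per period forever once punishment starts.
Gain: 13(1 + δ + … + δ^3); loss: 15·δ^4/(1−δ).
No profitable deviation ⇔ 13(1−δ^4) ≤ 15·δ^4, i.e. δ^4 ≥ 13/(13+15) = 13/28.
Hence δ ≥ (13/28)^(1/4) ≈ 0.825.

0.825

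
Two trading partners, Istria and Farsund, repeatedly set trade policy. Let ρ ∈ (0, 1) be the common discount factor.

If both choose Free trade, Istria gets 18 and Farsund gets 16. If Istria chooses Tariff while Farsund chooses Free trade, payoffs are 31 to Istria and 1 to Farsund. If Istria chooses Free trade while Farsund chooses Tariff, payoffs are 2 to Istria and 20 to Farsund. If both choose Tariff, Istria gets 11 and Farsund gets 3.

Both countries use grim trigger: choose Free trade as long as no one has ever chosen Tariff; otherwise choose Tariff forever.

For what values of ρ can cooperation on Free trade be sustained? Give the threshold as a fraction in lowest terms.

13/20

Istria's threshold: (31−18)/(31−11) = 13/20.
Farsund's threshold: (20−16)/(20−3) = 4/17.
13/20 > 4/17, so Istria binds and ρ* = 13/20.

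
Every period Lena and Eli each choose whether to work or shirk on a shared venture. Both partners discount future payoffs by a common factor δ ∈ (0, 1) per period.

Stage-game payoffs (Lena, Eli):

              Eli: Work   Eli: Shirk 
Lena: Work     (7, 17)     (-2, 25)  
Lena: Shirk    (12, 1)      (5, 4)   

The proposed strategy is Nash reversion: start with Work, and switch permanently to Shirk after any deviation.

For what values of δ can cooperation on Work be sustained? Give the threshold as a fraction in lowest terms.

For Lena: deviation gain 12−7 = 5, per-period punishment loss 7−5 = 2. IC gives δ ≥ 5/7.
For Eli: gain 8, loss 13 per period, so δ ≥ 8/21.
The tighter constraint is Lena's, so cooperation needs δ ≥ 5/7.

5/7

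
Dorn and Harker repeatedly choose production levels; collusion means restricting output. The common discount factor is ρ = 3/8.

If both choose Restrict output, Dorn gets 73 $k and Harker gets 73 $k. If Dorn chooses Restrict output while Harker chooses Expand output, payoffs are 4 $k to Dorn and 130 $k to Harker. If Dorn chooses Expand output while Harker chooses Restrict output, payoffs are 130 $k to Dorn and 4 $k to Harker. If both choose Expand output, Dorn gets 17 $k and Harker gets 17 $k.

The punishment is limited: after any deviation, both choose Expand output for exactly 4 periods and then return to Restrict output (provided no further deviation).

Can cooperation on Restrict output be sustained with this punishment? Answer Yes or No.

No

IC: ρ+…+ρ^4 ≥ (130−73)/(73−17) = 57/56.
At ρ = 3/8: partial sum = 0.5881 < 1.0179. Cooperation not sustainable.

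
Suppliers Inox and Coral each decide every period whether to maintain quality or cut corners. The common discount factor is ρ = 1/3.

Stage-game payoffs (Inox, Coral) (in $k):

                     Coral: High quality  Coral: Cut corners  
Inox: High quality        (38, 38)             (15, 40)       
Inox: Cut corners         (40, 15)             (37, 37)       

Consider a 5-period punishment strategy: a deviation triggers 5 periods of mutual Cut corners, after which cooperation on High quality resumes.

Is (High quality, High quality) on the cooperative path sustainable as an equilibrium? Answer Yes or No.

No

Comparing payoff streams over the 6 periods until play realigns: cooperate → 38(1+ρ+…+ρ^5); deviate → 40 + 37(ρ+…+ρ^5).
Cooperation is sustained iff (38−37)(ρ+…+ρ^5) ≥ 40−38.
ρ+…+ρ^5 = 1/3·(1−(1/3)^5)/(1−1/3) = 0.4979, and (40−38)/(38−37) = 2.0000.
0.4979 < 2.0000, so cooperation is not sustainable.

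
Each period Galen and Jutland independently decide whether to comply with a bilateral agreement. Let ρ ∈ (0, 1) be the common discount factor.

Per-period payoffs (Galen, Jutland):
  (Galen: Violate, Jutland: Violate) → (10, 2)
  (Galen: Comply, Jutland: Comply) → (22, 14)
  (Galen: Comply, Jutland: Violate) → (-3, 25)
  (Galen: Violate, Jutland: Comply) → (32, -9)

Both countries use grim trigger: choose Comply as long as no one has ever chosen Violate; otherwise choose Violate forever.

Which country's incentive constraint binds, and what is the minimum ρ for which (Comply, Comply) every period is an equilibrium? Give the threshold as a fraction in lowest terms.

Jutland; ρ ≥ 11/23

Galen: cooperation gives 22 each period; deviation gives 32 once then 10 forever.
  22/(1−ρ) ≥ 32 + 10ρ/(1−ρ) ⇒ ρ ≥ 10/22 = 5/11.
Jutland: cooperation gives 14 each period; deviation gives 25 once then 2 forever.
  ρ ≥ 11/23.
Both must hold, so the binding constraint is Jutland's: ρ ≥ 11/23.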